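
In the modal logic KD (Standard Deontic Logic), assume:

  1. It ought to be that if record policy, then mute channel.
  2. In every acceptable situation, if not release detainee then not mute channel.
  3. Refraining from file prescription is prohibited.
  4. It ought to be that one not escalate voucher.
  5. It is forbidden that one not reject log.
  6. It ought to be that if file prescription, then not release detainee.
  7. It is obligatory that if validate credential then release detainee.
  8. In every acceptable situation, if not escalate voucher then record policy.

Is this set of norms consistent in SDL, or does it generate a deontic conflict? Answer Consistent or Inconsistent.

Premise 4 states O(¬escalate_voucher) outright.
From O(¬escalate_voucher) and premise 8, O(¬escalate_voucher → record_policy), we obtain O(record_policy).
With premise 1, O(record_policy → mute_channel), the K-axiom yields O(mute_channel).
Premise 2, O(¬release_detainee → ¬mute_channel), contraposes to O(mute_channel → release_detainee); with O(mute_channel) we get O(release_detainee).
Premise 6 is O(file_prescription → ¬release_detainee); contrapositively O(release_detainee → ¬file_prescription). Since O(release_detainee) holds, K gives O(¬file_prescription).
Yet premise 3 is F(¬file_prescription), i.e. O(file_prescription).
We now have both O(¬file_prescription) and O(file_prescription) — file_prescription is simultaneously obligatory and forbidden, violating the D-axiom.

Inconsistent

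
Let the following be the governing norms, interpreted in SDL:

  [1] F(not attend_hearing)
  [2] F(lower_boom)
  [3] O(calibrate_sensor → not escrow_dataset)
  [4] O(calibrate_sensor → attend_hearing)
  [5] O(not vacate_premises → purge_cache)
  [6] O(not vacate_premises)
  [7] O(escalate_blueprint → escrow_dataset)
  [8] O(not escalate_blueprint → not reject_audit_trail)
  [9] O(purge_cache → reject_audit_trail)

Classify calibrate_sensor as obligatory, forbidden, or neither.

Premise 6 states O(not vacate_premises) outright.
With premise 5, O(not vacate_premises → purge_cache), the K-axiom yields O(purge_cache).
From O(purge_cache) and premise 9, O(purge_cache → reject_audit_trail), we obtain O(reject_audit_trail).
Premise 8 is O(not escalate_blueprint → not reject_audit_trail); contrapositively O(reject_audit_trail → escalate_blueprint). Since O(reject_audit_trail) holds, K gives O(escalate_blueprint).
Applying K to premise 7 (O(escalate_blueprint → escrow_dataset)) and O(escalate_blueprint) yields O(escrow_dataset).
The contrapositive of premise 3 (O(calibrate_sensor → not escrow_dataset)) is O(escrow_dataset → not calibrate_sensor), and O(escrow_dataset) is already established, so O(not calibrate_sensor).
Premises 1, 2, 4 do not contribute to this derivation.
Thus O(not calibrate_sensor), which is F(calibrate_sensor): calibrate_sensor is forbidden.

Forbidden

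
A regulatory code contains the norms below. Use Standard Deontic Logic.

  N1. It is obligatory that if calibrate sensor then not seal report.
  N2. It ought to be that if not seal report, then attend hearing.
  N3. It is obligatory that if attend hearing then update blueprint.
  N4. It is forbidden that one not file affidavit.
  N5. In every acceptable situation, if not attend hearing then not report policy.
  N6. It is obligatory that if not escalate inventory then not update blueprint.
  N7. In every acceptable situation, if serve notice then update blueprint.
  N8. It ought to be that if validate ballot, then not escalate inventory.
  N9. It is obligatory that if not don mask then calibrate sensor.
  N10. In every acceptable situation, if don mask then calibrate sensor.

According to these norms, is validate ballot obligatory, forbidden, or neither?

Forbidden

Premises 9 and 10 are O(¬don_mask → calibrate_sensor) and O(don_mask → calibrate_sensor); every ideal world satisfies ¬don_mask or don_mask, so in either case calibrate_sensor holds — hence O(calibrate_sensor).
With premise 1, O(calibrate_sensor → ¬seal_report), the K-axiom yields O(¬seal_report).
From O(¬seal_report) and premise 2, O(¬seal_report → attend_hearing), we obtain O(attend_hearing).
From O(attend_hearing) and premise 3, O(attend_hearing → update_blueprint), we obtain O(update_blueprint).
Premise 6 is O(¬escalate_inventory → ¬update_blueprint); contrapositively O(update_blueprint → escalate_inventory). Since O(update_blueprint) holds, K gives O(escalate_inventory).
Premise 8, O(validate_ballot → ¬escalate_inventory), contraposes to O(escalate_inventory → ¬validate_ballot); with O(escalate_inventory) we get O(¬validate_ballot).
Premises 4, 5, 7 do not contribute to this derivation.
Thus O(¬validate_ballot), which is F(validate_ballot): validate_ballot is forbidden.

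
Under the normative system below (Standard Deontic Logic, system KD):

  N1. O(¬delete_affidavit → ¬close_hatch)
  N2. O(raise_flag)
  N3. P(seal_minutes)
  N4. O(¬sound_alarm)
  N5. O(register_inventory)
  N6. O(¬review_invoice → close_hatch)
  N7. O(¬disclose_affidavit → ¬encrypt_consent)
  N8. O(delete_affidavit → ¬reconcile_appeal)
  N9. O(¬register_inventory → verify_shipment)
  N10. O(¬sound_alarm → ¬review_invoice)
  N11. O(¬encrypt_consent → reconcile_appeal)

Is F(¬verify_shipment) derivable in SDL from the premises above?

No

Premise 9 is O(¬register_inventory → verify_shipment), but O(¬register_inventory) is not derivable from the premises, so it does not yield O(verify_shipment).
No other premise forces O(verify_shipment). An ideal world satisfying every premise can still have ¬verify_shipment true, so F(¬verify_shipment) is not derivable.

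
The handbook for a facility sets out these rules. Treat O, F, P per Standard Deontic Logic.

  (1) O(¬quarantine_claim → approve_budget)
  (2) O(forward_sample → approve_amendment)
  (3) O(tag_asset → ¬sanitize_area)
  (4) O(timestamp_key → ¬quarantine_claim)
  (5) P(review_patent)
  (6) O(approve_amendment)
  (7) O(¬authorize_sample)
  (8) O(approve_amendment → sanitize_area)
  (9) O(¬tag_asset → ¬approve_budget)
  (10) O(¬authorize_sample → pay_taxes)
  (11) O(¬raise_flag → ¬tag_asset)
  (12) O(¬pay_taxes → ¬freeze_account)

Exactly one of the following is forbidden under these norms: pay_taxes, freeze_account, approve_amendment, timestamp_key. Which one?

timestamp_key

From premise 6 we have O(approve_amendment).
From O(approve_amendment) and premise 8, O(approve_amendment → sanitize_area), we obtain O(sanitize_area).
The contrapositive of premise 3 (O(tag_asset → ¬sanitize_area)) is O(sanitize_area → ¬tag_asset), and O(sanitize_area) is already established, so O(¬tag_asset).
Applying K to premise 9 (O(¬tag_asset → ¬approve_budget)) and O(¬tag_asset) yields O(¬approve_budget).
Premise 1 is O(¬quarantine_claim → approve_budget); contrapositively O(¬approve_budget → quarantine_claim). Since O(¬approve_budget) holds, K gives O(quarantine_claim).
Premise 4 is O(timestamp_key → ¬quarantine_claim); contrapositively O(quarantine_claim → ¬timestamp_key). Since O(quarantine_claim) holds, K gives O(¬timestamp_key).
So O(¬timestamp_key) holds, i.e. timestamp_key is forbidden. None of the other listed options is forbidden under the premises.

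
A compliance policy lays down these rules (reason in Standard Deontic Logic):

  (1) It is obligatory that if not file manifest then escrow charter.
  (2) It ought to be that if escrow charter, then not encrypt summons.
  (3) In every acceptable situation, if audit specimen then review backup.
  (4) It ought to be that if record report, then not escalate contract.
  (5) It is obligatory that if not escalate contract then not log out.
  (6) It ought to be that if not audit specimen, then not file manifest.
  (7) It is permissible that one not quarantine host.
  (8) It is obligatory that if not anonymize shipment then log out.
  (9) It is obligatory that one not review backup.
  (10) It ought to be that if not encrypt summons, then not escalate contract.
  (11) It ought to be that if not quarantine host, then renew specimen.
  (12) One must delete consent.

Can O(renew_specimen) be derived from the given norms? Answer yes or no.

No

Premise 11 is O(¬quarantine_host → renew_specimen), but O(¬quarantine_host) is not derivable from the premises (the permission P(¬quarantine_host) asserts only ¬O(quarantine_host), not O(¬quarantine_host)), so it does not yield O(renew_specimen).
No other premise forces O(renew_specimen). An ideal world satisfying every premise can still have renew_specimen false, so O(renew_specimen) is not derivable.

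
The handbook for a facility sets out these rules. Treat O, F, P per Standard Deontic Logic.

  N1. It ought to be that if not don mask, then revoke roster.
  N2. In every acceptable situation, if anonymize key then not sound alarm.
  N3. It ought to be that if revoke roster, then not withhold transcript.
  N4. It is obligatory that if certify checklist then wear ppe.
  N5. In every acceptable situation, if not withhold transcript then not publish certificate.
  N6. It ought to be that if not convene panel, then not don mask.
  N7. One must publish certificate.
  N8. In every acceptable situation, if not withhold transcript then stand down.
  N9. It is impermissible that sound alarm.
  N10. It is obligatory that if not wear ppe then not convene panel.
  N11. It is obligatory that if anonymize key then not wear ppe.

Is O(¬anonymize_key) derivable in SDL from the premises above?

Yes

From premise 7 we have O(publish_certificate).
Premise 5 is O(¬withhold_transcript → ¬publish_certificate); contrapositively O(publish_certificate → withhold_transcript). Since O(publish_certificate) holds, K gives O(withhold_transcript).
Premise 3 is O(revoke_roster → ¬withhold_transcript); contrapositively O(withhold_transcript → ¬revoke_roster). Since O(withhold_transcript) holds, K gives O(¬revoke_roster).
Premise 1, O(¬don_mask → revoke_roster), contraposes to O(¬revoke_roster → don_mask); with O(¬revoke_roster) we get O(don_mask).
Premise 6, O(¬convene_panel → ¬don_mask), contraposes to O(don_mask → convene_panel); with O(don_mask) we get O(convene_panel).
Premise 10 is O(¬wear_ppe → ¬convene_panel); contrapositively O(convene_panel → wear_ppe). Since O(convene_panel) holds, K gives O(wear_ppe).
Premise 11 is O(anonymize_key → ¬wear_ppe); contrapositively O(wear_ppe → ¬anonymize_key). Since O(wear_ppe) holds, K gives O(¬anonymize_key).
Premises 2, 4, 8, 9 do not contribute to this derivation.
So O(¬anonymize_key) follows.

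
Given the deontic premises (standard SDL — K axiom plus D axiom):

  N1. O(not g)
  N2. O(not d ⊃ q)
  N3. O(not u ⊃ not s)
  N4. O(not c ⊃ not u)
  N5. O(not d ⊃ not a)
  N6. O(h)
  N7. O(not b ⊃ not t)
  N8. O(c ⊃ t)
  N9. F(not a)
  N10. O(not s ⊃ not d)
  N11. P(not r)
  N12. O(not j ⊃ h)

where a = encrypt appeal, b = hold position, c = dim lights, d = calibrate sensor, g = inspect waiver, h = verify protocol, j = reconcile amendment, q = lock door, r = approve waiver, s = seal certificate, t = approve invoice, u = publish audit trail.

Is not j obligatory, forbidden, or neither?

Neither

Premise 12 is O(not j ⊃ h); even if O(h) held, inferring O(not j) would be affirming the consequent — invalid.
No premise or chain of K-axiom applications forces O(not j), and none forces O(j). So not j is neither obligatory nor forbidden under these norms.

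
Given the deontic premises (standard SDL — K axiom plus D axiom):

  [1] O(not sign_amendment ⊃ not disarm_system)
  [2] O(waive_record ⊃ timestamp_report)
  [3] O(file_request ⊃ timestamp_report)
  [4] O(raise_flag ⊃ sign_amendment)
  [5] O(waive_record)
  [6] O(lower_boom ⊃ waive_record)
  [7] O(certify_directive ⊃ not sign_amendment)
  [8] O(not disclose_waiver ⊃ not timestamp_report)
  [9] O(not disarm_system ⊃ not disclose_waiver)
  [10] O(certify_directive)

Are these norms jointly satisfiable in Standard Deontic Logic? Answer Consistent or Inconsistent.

Premise 5 gives O(waive_record).
Applying K to premise 2 (O(waive_record ⊃ timestamp_report)) and O(waive_record) yields O(timestamp_report).
Premise 8, O(not disclose_waiver ⊃ not timestamp_report), contraposes to O(timestamp_report ⊃ disclose_waiver); with O(timestamp_report) we get O(disclose_waiver).
Premise 9 is O(not disarm_system ⊃ not disclose_waiver); contrapositively O(disclose_waiver ⊃ disarm_system). Since O(disclose_waiver) holds, K gives O(disarm_system).
Premise 1, O(not sign_amendment ⊃ not disarm_system), contraposes to O(disarm_system ⊃ sign_amendment); with O(disarm_system) we get O(sign_amendment).
Premise 7, O(certify_directive ⊃ not sign_amendment), contraposes to O(sign_amendment ⊃ not certify_directive); with O(sign_amendment) we get O(not certify_directive).
But premise 10 directly asserts O(certify_directive).
We now have both O(not certify_directive) and O(certify_directive) — certify_directive is simultaneously obligatory and forbidden, violating the D-axiom.

Inconsistent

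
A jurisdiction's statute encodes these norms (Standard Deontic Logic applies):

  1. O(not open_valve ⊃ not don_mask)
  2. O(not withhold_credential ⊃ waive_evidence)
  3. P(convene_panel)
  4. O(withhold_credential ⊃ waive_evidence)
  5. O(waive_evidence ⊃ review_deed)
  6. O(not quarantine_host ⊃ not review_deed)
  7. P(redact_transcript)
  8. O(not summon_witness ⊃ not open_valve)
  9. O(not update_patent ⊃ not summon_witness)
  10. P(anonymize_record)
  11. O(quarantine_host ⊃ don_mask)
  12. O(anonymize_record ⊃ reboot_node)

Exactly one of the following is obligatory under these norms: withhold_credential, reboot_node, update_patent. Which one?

Premises 2 and 4 cover both cases: O(not withhold_credential ⊃ waive_evidence) and O(withhold_credential ⊃ waive_evidence). Since not withhold_credential ∨ withhold_credential is a tautology, O(waive_evidence) follows.
Applying K to premise 5 (O(waive_evidence ⊃ review_deed)) and O(waive_evidence) yields O(review_deed).
Premise 6 is O(not quarantine_host ⊃ not review_deed); contrapositively O(review_deed ⊃ quarantine_host). Since O(review_deed) holds, K gives O(quarantine_host).
Applying K to premise 11 (O(quarantine_host ⊃ don_mask)) and O(quarantine_host) yields O(don_mask).
Premise 1, O(not open_valve ⊃ not don_mask), contraposes to O(don_mask ⊃ open_valve); with O(don_mask) we get O(open_valve).
The contrapositive of premise 8 (O(not summon_witness ⊃ not open_valve)) is O(open_valve ⊃ summon_witness), and O(open_valve) is already established, so O(summon_witness).
The contrapositive of premise 9 (O(not update_patent ⊃ not summon_witness)) is O(summon_witness ⊃ update_patent), and O(summon_witness) is already established, so O(update_patent).
So O(update_patent) holds — update_patent is obligatory. None of the other listed options is made obligatory by any chain of premises.

update_patent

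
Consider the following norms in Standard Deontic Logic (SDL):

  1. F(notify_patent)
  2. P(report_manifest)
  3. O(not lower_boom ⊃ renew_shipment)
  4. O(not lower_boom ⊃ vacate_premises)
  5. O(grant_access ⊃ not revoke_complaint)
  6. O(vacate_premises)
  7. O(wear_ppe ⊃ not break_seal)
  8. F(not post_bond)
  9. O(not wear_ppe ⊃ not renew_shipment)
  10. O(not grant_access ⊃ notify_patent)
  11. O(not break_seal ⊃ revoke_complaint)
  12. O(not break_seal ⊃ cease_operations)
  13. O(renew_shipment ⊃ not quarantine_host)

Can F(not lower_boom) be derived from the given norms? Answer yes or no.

Yes

F(notify_patent) at premise 1 means O(not notify_patent).
The contrapositive of premise 10 (O(not grant_access ⊃ notify_patent)) is O(not notify_patent ⊃ grant_access), and O(not notify_patent) is already established, so O(grant_access).
Applying K to premise 5 (O(grant_access ⊃ not revoke_complaint)) and O(grant_access) yields O(not revoke_complaint).
Premise 11, O(not break_seal ⊃ revoke_complaint), contraposes to O(not revoke_complaint ⊃ break_seal); with O(not revoke_complaint) we get O(break_seal).
Premise 7 is O(wear_ppe ⊃ not break_seal); contrapositively O(break_seal ⊃ not wear_ppe). Since O(break_seal) holds, K gives O(not wear_ppe).
From O(not wear_ppe) and premise 9, O(not wear_ppe ⊃ not renew_shipment), we obtain O(not renew_shipment).
Premise 3 is O(not lower_boom ⊃ renew_shipment); contrapositively O(not renew_shipment ⊃ lower_boom). Since O(not renew_shipment) holds, K gives O(lower_boom).
Premises 2, 4, 6, 8, 12, 13 do not contribute to this derivation.
So O(lower_boom) holds, i.e. F(not lower_boom). The claim follows.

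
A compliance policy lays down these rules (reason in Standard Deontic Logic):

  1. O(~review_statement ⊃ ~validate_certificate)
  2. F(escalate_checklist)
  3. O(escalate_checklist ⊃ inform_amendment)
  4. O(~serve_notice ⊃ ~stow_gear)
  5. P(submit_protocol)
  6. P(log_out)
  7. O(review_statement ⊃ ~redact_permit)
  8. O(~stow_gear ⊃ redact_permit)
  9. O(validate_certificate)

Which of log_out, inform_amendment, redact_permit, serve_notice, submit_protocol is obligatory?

serve_notice

Premise 9 gives O(validate_certificate).
Premise 1 is O(~review_statement ⊃ ~validate_certificate); contrapositively O(validate_certificate ⊃ review_statement). Since O(validate_certificate) holds, K gives O(review_statement).
Premise 7 is O(review_statement ⊃ ~redact_permit); since O(review_statement), deontic closure gives O(~redact_permit).
Premise 8 is O(~stow_gear ⊃ redact_permit); contrapositively O(~redact_permit ⊃ stow_gear). Since O(~redact_permit) holds, K gives O(stow_gear).
Premise 4 is O(~serve_notice ⊃ ~stow_gear); contrapositively O(stow_gear ⊃ serve_notice). Since O(stow_gear) holds, K gives O(serve_notice).
So O(serve_notice) holds — serve_notice is obligatory. None of the other listed options is made obligatory by any chain of premises.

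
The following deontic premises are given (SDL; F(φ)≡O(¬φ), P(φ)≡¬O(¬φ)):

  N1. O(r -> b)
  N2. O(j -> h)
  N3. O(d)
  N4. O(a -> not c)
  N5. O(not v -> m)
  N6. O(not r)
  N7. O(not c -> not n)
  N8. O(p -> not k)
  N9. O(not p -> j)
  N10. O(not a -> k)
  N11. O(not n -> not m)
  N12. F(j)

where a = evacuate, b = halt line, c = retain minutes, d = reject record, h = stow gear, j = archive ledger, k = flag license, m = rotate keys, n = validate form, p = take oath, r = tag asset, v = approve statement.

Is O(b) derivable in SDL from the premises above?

Premise 1 is O(r -> b), but O(r) is not derivable from the premises, so it does not yield O(b).
No other premise forces O(b). An ideal world satisfying every premise can still have b false, so O(b) is not derivable.

No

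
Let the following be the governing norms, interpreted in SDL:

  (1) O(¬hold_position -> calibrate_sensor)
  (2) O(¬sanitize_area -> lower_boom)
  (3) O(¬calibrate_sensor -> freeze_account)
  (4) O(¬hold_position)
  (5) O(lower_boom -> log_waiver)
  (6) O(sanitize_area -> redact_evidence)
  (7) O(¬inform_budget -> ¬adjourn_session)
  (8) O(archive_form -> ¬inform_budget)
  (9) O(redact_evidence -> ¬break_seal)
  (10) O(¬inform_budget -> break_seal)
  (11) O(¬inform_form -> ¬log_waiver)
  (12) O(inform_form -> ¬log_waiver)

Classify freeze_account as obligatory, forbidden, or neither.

Premise 3 is O(¬calibrate_sensor -> freeze_account), but O(¬calibrate_sensor) is not derivable from the premises, so it does not yield O(freeze_account).
No premise or chain of K-axiom applications forces O(freeze_account), and none forces O(¬freeze_account). So freeze_account is neither obligatory nor forbidden under these norms.

Neither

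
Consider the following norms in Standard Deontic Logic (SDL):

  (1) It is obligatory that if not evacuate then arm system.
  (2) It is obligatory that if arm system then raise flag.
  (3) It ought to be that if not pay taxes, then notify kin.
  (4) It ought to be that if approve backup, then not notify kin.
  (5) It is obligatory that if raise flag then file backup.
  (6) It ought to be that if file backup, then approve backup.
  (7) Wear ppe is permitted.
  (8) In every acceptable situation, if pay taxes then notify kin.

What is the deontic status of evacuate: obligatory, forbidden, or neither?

Obligatory

Premises 8 and 3 are O(pay_taxes → notify_kin) and O(¬pay_taxes → notify_kin); every ideal world satisfies pay_taxes or ¬pay_taxes, so in either case notify_kin holds — hence O(notify_kin).
Premise 4, O(approve_backup → ¬notify_kin), contraposes to O(notify_kin → ¬approve_backup); with O(notify_kin) we get O(¬approve_backup).
Premise 6, O(file_backup → approve_backup), contraposes to O(¬approve_backup → ¬file_backup); with O(¬approve_backup) we get O(¬file_backup).
Premise 5, O(raise_flag → file_backup), contraposes to O(¬file_backup → ¬raise_flag); with O(¬file_backup) we get O(¬raise_flag).
The contrapositive of premise 2 (O(arm_system → raise_flag)) is O(¬raise_flag → ¬arm_system), and O(¬raise_flag) is already established, so O(¬arm_system).
Premise 1 is O(¬evacuate → arm_system); contrapositively O(¬arm_system → evacuate). Since O(¬arm_system) holds, K gives O(evacuate).
Premise 7 does not contribute to this derivation.
Hence evacuate is obligatory.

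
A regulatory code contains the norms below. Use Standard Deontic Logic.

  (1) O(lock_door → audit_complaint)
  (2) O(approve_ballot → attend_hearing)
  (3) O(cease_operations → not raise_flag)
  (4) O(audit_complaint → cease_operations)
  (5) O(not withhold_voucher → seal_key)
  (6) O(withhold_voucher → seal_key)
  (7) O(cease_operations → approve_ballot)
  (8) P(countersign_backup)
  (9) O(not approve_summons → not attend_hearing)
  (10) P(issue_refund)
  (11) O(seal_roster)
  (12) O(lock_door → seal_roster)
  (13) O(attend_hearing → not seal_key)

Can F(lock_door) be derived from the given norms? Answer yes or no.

Yes

Premises 5 and 6 cover both cases: O(not withhold_voucher → seal_key) and O(withhold_voucher → seal_key). Since not withhold_voucher ∨ withhold_voucher is a tautology, O(seal_key) follows.
Premise 13, O(attend_hearing → not seal_key), contraposes to O(seal_key → not attend_hearing); with O(seal_key) we get O(not attend_hearing).
Premise 2 is O(approve_ballot → attend_hearing); contrapositively O(not attend_hearing → not approve_ballot). Since O(not attend_hearing) holds, K gives O(not approve_ballot).
The contrapositive of premise 7 (O(cease_operations → approve_ballot)) is O(not approve_ballot → not cease_operations), and O(not approve_ballot) is already established, so O(not cease_operations).
Premise 4, O(audit_complaint → cease_operations), contraposes to O(not cease_operations → not audit_complaint); with O(not cease_operations) we get O(not audit_complaint).
Premise 1 is O(lock_door → audit_complaint); contrapositively O(not audit_complaint → not lock_door). Since O(not audit_complaint) holds, K gives O(not lock_door).
Premises 3, 8, 9, 10, 11, 12 do not contribute to this derivation.
So O(not lock_door) holds, i.e. F(lock_door). The claim follows.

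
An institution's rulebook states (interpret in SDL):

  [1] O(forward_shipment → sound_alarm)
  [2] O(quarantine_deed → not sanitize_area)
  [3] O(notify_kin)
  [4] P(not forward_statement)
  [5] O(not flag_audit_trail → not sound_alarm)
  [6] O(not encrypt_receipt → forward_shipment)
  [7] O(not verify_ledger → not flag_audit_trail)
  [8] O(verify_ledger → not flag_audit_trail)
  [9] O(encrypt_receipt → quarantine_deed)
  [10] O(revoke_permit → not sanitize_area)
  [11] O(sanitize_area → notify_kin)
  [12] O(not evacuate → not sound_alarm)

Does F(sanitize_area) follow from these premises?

Premises 8 and 7 are O(verify_ledger → not flag_audit_trail) and O(not verify_ledger → not flag_audit_trail); every ideal world satisfies verify_ledger or not verify_ledger, so in either case not flag_audit_trail holds — hence O(not flag_audit_trail).
Applying K to premise 5 (O(not flag_audit_trail → not sound_alarm)) and O(not flag_audit_trail) yields O(not sound_alarm).
The contrapositive of premise 1 (O(forward_shipment → sound_alarm)) is O(not sound_alarm → not forward_shipment), and O(not sound_alarm) is already established, so O(not forward_shipment).
Premise 6 is O(not encrypt_receipt → forward_shipment); contrapositively O(not forward_shipment → encrypt_receipt). Since O(not forward_shipment) holds, K gives O(encrypt_receipt).
From O(encrypt_receipt) and premise 9, O(encrypt_receipt → quarantine_deed), we obtain O(quarantine_deed).
From O(quarantine_deed) and premise 2, O(quarantine_deed → not sanitize_area), we obtain O(not sanitize_area).
Premises 3, 4, 10, 11, 12 do not contribute to this derivation.
So O(not sanitize_area) holds, i.e. F(sanitize_area). The claim follows.

Yes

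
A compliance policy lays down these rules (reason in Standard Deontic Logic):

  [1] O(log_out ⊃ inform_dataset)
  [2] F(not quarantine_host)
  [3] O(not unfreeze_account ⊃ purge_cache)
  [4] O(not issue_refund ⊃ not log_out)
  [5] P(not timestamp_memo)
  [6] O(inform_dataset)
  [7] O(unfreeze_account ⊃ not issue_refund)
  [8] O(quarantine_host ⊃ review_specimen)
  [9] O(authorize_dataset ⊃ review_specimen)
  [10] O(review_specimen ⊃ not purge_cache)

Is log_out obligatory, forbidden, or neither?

Forbidden

Premise 2, F(not quarantine_host), is equivalent to O(quarantine_host).
Applying K to premise 8 (O(quarantine_host ⊃ review_specimen)) and O(quarantine_host) yields O(review_specimen).
Applying K to premise 10 (O(review_specimen ⊃ not purge_cache)) and O(review_specimen) yields O(not purge_cache).
The contrapositive of premise 3 (O(not unfreeze_account ⊃ purge_cache)) is O(not purge_cache ⊃ unfreeze_account), and O(not purge_cache) is already established, so O(unfreeze_account).
Applying K to premise 7 (O(unfreeze_account ⊃ not issue_refund)) and O(unfreeze_account) yields O(not issue_refund).
Applying K to premise 4 (O(not issue_refund ⊃ not log_out)) and O(not issue_refund) yields O(not log_out).
Premises 1, 5, 6, 9 do not contribute to this derivation.
Thus O(not log_out), which is F(log_out): log_out is forbidden.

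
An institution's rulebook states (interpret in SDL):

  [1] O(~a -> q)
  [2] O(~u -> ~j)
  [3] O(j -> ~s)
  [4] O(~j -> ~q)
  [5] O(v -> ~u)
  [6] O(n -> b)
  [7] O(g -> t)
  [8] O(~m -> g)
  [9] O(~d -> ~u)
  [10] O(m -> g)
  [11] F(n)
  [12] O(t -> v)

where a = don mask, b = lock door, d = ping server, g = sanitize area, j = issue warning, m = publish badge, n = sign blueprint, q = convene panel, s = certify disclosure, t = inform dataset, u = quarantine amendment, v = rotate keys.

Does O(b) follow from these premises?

No

Premise 6 is O(n -> b), but O(n) is not derivable from the premises, so it does not yield O(b).
No other premise forces O(b). An ideal world satisfying every premise can still have b false, so O(b) is not derivable.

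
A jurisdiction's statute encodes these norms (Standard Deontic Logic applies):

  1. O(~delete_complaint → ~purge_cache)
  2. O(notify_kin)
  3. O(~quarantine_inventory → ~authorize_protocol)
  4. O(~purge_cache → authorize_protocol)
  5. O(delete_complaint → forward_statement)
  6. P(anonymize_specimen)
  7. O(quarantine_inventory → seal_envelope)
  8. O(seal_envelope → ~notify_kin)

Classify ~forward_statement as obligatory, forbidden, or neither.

Forbidden

From premise 2 we have O(notify_kin).
Premise 8, O(seal_envelope → ~notify_kin), contraposes to O(notify_kin → ~seal_envelope); with O(notify_kin) we get O(~seal_envelope).
Premise 7, O(quarantine_inventory → seal_envelope), contraposes to O(~seal_envelope → ~quarantine_inventory); with O(~seal_envelope) we get O(~quarantine_inventory).
Applying K to premise 3 (O(~quarantine_inventory → ~authorize_protocol)) and O(~quarantine_inventory) yields O(~authorize_protocol).
Premise 4 is O(~purge_cache → authorize_protocol); contrapositively O(~authorize_protocol → purge_cache). Since O(~authorize_protocol) holds, K gives O(purge_cache).
Premise 1, O(~delete_complaint → ~purge_cache), contraposes to O(purge_cache → delete_complaint); with O(purge_cache) we get O(delete_complaint).
With premise 5, O(delete_complaint → forward_statement), the K-axiom yields O(forward_statement).
Premise 6 does not contribute to this derivation.
Thus O(forward_statement), which is F(~forward_statement): ~forward_statement is forbidden.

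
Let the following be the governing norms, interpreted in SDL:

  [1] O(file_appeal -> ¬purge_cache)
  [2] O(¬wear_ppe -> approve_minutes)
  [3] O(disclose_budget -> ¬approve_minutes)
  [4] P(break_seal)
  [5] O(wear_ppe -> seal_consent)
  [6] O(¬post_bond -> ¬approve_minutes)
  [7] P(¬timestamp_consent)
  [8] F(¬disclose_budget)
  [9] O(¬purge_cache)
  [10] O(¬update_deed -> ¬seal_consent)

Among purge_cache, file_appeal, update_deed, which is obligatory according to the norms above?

update_deed

F(¬disclose_budget) at premise 8 means O(disclose_budget).
With premise 3, O(disclose_budget -> ¬approve_minutes), the K-axiom yields O(¬approve_minutes).
Premise 2, O(¬wear_ppe -> approve_minutes), contraposes to O(¬approve_minutes -> wear_ppe); with O(¬approve_minutes) we get O(wear_ppe).
From O(wear_ppe) and premise 5, O(wear_ppe -> seal_consent), we obtain O(seal_consent).
Premise 10, O(¬update_deed -> ¬seal_consent), contraposes to O(seal_consent -> update_deed); with O(seal_consent) we get O(update_deed).
So O(update_deed) holds — update_deed is obligatory. None of the other listed options is made obligatory by any chain of premises.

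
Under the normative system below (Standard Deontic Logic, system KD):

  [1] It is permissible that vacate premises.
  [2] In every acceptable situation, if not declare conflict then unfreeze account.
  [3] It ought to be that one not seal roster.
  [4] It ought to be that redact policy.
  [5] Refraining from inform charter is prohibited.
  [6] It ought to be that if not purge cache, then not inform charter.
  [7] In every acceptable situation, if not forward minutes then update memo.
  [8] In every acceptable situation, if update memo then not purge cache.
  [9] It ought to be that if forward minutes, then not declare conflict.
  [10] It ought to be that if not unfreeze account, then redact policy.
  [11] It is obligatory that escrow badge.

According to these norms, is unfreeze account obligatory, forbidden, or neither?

Premise 5, F(¬inform_charter), is equivalent to O(inform_charter).
Premise 6 is O(¬purge_cache → ¬inform_charter); contrapositively O(inform_charter → purge_cache). Since O(inform_charter) holds, K gives O(purge_cache).
Premise 8 is O(update_memo → ¬purge_cache); contrapositively O(purge_cache → ¬update_memo). Since O(purge_cache) holds, K gives O(¬update_memo).
The contrapositive of premise 7 (O(¬forward_minutes → update_memo)) is O(¬update_memo → forward_minutes), and O(¬update_memo) is already established, so O(forward_minutes).
Applying K to premise 9 (O(forward_minutes → ¬declare_conflict)) and O(forward_minutes) yields O(¬declare_conflict).
With premise 2, O(¬declare_conflict → unfreeze_account), the K-axiom yields O(unfreeze_account).
Premises 1, 3, 4, 10, 11 do not contribute to this derivation.
Hence unfreeze_account is obligatory.

Obligatory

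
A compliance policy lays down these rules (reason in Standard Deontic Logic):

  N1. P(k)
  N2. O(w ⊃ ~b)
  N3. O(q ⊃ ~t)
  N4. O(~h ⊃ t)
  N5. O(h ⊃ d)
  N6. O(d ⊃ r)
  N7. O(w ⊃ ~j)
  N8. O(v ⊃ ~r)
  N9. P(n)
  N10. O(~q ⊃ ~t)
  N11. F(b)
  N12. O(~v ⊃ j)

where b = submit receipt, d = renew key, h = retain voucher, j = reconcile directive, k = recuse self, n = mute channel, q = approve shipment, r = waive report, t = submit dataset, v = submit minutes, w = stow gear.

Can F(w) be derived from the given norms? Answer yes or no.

By case analysis on q: premise 3 gives O(q ⊃ ~t) and premise 10 gives O(~q ⊃ ~t), so O(~t) either way.
Premise 4, O(~h ⊃ t), contraposes to O(~t ⊃ h); with O(~t) we get O(h).
Applying K to premise 5 (O(h ⊃ d)) and O(h) yields O(d).
From O(d) and premise 6, O(d ⊃ r), we obtain O(r).
The contrapositive of premise 8 (O(v ⊃ ~r)) is O(r ⊃ ~v), and O(r) is already established, so O(~v).
From O(~v) and premise 12, O(~v ⊃ j), we obtain O(j).
The contrapositive of premise 7 (O(w ⊃ ~j)) is O(j ⊃ ~w), and O(j) is already established, so O(~w).
Premises 1, 2, 9, 11 do not contribute to this derivation.
So O(~w) holds, i.e. F(w). The claim follows.

Yes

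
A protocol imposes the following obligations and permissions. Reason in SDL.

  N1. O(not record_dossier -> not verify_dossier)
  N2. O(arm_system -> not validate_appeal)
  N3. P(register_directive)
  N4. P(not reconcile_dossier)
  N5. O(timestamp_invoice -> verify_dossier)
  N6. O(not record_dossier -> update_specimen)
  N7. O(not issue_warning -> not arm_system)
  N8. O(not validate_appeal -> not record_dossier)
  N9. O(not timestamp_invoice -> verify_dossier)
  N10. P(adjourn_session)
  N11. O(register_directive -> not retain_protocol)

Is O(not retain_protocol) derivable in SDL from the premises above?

No

Premise 11 is O(register_directive -> not retain_protocol), but O(register_directive) is not derivable from the premises (the permission P(register_directive) asserts only not O(not register_directive), not O(register_directive)), so it does not yield O(not retain_protocol).
No other premise forces O(not retain_protocol). An ideal world satisfying every premise can still have not retain_protocol false, so O(not retain_protocol) is not derivable.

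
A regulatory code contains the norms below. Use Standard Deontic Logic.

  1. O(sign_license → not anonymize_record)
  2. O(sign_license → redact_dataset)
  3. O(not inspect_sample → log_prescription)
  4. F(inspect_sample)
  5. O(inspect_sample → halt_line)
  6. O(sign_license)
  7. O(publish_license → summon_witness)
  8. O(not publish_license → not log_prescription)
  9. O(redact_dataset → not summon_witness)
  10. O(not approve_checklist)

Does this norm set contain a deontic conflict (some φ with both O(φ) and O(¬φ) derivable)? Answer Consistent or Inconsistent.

F(inspect_sample) at premise 4 means O(not inspect_sample).
With premise 3, O(not inspect_sample → log_prescription), the K-axiom yields O(log_prescription).
The contrapositive of premise 8 (O(not publish_license → not log_prescription)) is O(log_prescription → publish_license), and O(log_prescription) is already established, so O(publish_license).
Premise 7 is O(publish_license → summon_witness); since O(publish_license), deontic closure gives O(summon_witness).
Premise 9, O(redact_dataset → not summon_witness), contraposes to O(summon_witness → not redact_dataset); with O(summon_witness) we get O(not redact_dataset).
Premise 2, O(sign_license → redact_dataset), contraposes to O(not redact_dataset → not sign_license); with O(not redact_dataset) we get O(not sign_license).
But premise 6 directly asserts O(sign_license).
We now have both O(not sign_license) and O(sign_license) — sign_license is simultaneously obligatory and forbidden, violating the D-axiom.

Inconsistent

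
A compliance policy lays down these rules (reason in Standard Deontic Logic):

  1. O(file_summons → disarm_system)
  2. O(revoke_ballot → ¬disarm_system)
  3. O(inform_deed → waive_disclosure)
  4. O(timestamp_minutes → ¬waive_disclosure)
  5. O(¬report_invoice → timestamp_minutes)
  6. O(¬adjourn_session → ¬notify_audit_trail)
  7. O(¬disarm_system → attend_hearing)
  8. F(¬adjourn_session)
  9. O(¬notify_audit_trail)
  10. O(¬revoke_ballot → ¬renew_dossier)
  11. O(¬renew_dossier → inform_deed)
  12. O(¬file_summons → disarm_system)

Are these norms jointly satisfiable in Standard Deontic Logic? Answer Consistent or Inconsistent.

Consistent

Premise 6 is O(¬adjourn_session → ¬notify_audit_trail); even if O(¬notify_audit_trail) held, inferring O(¬adjourn_session) would be affirming the consequent — invalid.
So O(¬adjourn_session) is not derivable, and the apparent clash with O(adjourn_session) does not arise.
A world satisfying every obligation exists (e.g. adjourn_session=true, attend_hearing=false, disarm_system=true, file_summons=false, inform_deed=true, notify_audit_trail=false, renew_dossier=false, report_invoice=true, revoke_ballot=false, timestamp_minutes=false, waive_disclosure=true); no atom is both obligatory and forbidden, so the set is consistent.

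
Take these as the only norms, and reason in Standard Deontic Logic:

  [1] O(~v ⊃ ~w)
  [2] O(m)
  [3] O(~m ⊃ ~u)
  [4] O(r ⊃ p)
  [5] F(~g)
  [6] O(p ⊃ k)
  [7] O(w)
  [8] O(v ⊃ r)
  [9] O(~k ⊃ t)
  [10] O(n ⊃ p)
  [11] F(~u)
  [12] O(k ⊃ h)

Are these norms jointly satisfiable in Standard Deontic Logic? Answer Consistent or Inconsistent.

Premise 3 is O(~m ⊃ ~u), but O(~m) is not derivable from the premises, so it does not yield O(~u).
So O(~u) is not derivable, and the apparent clash with O(u) does not arise.
A world satisfying every obligation exists (e.g. g=true, h=true, k=true, m=true, n=false, p=true, r=true, t=false, u=true, v=true, w=true); no atom is both obligatory and forbidden, so the set is consistent.

Consistent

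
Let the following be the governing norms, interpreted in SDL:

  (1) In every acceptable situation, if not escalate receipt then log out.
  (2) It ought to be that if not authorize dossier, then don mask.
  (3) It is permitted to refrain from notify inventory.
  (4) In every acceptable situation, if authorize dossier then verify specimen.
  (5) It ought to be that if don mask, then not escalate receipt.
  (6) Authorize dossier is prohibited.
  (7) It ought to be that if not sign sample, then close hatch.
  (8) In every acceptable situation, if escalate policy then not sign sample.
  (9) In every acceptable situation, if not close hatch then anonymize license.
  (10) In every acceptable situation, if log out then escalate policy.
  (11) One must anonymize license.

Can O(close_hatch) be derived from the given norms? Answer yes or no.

Yes

Premise 6, F(authorize_dossier), is equivalent to O(¬authorize_dossier).
Applying K to premise 2 (O(¬authorize_dossier → don_mask)) and O(¬authorize_dossier) yields O(don_mask).
Applying K to premise 5 (O(don_mask → ¬escalate_receipt)) and O(don_mask) yields O(¬escalate_receipt).
Applying K to premise 1 (O(¬escalate_receipt → log_out)) and O(¬escalate_receipt) yields O(log_out).
From O(log_out) and premise 10, O(log_out → escalate_policy), we obtain O(escalate_policy).
With premise 8, O(escalate_policy → ¬sign_sample), the K-axiom yields O(¬sign_sample).
Premise 7 is O(¬sign_sample → close_hatch); since O(¬sign_sample), deontic closure gives O(close_hatch).
Premises 3, 4, 9, 11 do not contribute to this derivation.
So O(close_hatch) follows.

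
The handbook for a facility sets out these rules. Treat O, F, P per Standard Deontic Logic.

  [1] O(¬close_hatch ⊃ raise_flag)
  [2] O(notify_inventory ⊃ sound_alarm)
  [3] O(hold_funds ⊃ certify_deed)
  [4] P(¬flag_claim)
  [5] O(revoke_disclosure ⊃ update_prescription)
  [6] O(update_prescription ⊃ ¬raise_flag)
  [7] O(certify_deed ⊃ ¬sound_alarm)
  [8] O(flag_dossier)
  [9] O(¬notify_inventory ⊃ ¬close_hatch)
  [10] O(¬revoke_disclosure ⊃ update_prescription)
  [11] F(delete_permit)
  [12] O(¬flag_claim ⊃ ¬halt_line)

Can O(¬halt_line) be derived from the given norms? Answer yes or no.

No

Premise 12 is O(¬flag_claim ⊃ ¬halt_line), but O(¬flag_claim) is not derivable from the premises (the permission P(¬flag_claim) asserts only ¬O(flag_claim), not O(¬flag_claim)), so it does not yield O(¬halt_line).
No other premise forces O(¬halt_line). An ideal world satisfying every premise can still have ¬halt_line false, so O(¬halt_line) is not derivable.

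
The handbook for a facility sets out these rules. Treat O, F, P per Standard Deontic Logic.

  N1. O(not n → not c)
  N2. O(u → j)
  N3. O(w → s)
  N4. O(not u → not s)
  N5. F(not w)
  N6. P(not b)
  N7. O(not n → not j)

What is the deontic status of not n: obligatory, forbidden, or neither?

Premise 5, F(not w), is equivalent to O(w).
Premise 3 is O(w → s); since O(w), deontic closure gives O(s).
Premise 4, O(not u → not s), contraposes to O(s → u); with O(s) we get O(u).
From O(u) and premise 2, O(u → j), we obtain O(j).
Premise 7 is O(not n → not j); contrapositively O(j → n). Since O(j) holds, K gives O(n).
Premises 1, 6 do not contribute to this derivation.
Thus O(n), which is F(not n): not n is forbidden.

Forbidden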